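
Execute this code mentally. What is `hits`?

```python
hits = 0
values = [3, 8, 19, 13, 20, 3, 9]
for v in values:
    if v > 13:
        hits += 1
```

Let's trace through this code step by step.

Initialize: hits = 0
Initialize: values = [3, 8, 19, 13, 20, 3, 9]
Entering loop: for v in values:

After execution: hits = 2
2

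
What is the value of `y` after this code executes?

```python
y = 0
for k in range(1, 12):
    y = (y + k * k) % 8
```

Let's trace through this code step by step.

Initialize: y = 0
Entering loop: for k in range(1, 12):

After execution: y = 2
2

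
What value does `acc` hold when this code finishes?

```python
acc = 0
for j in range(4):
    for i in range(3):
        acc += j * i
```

Let's trace through this code step by step.

Initialize: acc = 0
Entering loop: for j in range(4):

After execution: acc = 18
18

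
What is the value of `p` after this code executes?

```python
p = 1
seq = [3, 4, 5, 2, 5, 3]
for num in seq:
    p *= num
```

Let's trace through this code step by step.

Initialize: p = 1
Initialize: seq = [3, 4, 5, 2, 5, 3]
Entering loop: for num in seq:

After execution: p = 1800
1800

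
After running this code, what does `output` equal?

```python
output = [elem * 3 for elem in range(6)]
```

Let's trace through this code step by step.

Initialize: output = [elem * 3 for elem in range(6)]

After execution: output = [0, 3, 6, 9, 12, 15]
[0, 3, 6, 9, 12, 15]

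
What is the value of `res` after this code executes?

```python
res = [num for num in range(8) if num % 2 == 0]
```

Let's trace through this code step by step.

Initialize: res = [num for num in range(8) if num % 2 == 0]

After execution: res = [0, 2, 4, 6]
[0, 2, 4, 6]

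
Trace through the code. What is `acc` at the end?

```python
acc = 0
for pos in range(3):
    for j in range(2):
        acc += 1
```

Let's trace through this code step by step.

Initialize: acc = 0
Entering loop: for pos in range(3):

After execution: acc = 6
6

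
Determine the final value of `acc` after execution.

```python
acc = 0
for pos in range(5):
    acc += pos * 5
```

Let's trace through this code step by step.

Initialize: acc = 0
Entering loop: for pos in range(5):

After execution: acc = 50
50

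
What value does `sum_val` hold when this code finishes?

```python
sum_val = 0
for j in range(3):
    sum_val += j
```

Let's trace through this code step by step.

Initialize: sum_val = 0
Entering loop: for j in range(3):

After execution: sum_val = 3
3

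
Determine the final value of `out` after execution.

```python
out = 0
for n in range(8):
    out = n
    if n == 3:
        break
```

Let's trace through this code step by step.

Initialize: out = 0
Entering loop: for n in range(8):

After execution: out = 3
3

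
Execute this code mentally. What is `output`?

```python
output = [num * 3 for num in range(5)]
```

Let's trace through this code step by step.

Initialize: output = [num * 3 for num in range(5)]

After execution: output = [0, 3, 6, 9, 12]
[0, 3, 6, 9, 12]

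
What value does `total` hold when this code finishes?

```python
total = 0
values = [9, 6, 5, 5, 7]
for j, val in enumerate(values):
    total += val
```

Let's trace through this code step by step.

Initialize: total = 0
Initialize: values = [9, 6, 5, 5, 7]
Entering loop: for j, val in enumerate(values):

After execution: total = 32
32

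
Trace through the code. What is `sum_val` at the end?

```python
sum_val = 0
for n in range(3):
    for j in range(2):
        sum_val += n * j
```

Let's trace through this code step by step.

Initialize: sum_val = 0
Entering loop: for n in range(3):

After execution: sum_val = 3
3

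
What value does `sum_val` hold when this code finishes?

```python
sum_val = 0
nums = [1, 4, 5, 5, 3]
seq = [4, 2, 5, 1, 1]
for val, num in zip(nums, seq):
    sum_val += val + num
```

Let's trace through this code step by step.

Initialize: sum_val = 0
Initialize: nums = [1, 4, 5, 5, 3]
Initialize: seq = [4, 2, 5, 1, 1]
Entering loop: for val, num in zip(nums, seq):

After execution: sum_val = 31
31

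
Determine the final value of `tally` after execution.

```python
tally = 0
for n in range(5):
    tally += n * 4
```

Let's trace through this code step by step.

Initialize: tally = 0
Entering loop: for n in range(5):

After execution: tally = 40
40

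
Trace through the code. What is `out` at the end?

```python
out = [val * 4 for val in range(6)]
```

Let's trace through this code step by step.

Initialize: out = [val * 4 for val in range(6)]

After execution: out = [0, 4, 8, 12, 16, 20]
[0, 4, 8, 12, 16, 20]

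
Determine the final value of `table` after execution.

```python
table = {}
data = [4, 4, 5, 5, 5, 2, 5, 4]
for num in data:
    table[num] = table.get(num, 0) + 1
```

Let's trace through this code step by step.

Initialize: table = {}
Initialize: data = [4, 4, 5, 5, 5, 2, 5, 4]
Entering loop: for num in data:

After execution: table = {4: 3, 5: 4, 2: 1}
{4: 3, 5: 4, 2: 1}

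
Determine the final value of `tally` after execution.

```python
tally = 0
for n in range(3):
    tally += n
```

Let's trace through this code step by step.

Initialize: tally = 0
Entering loop: for n in range(3):

After execution: tally = 3
3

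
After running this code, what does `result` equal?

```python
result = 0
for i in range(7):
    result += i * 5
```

Let's trace through this code step by step.

Initialize: result = 0
Entering loop: for i in range(7):

After execution: result = 105
105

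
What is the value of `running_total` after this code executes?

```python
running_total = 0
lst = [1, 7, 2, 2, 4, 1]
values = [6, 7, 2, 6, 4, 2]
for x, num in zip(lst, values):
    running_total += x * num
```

Let's trace through this code step by step.

Initialize: running_total = 0
Initialize: lst = [1, 7, 2, 2, 4, 1]
Initialize: values = [6, 7, 2, 6, 4, 2]
Entering loop: for x, num in zip(lst, values):

After execution: running_total = 89
89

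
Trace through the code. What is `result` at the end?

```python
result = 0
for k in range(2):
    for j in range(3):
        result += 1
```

Let's trace through this code step by step.

Initialize: result = 0
Entering loop: for k in range(2):

After execution: result = 6
6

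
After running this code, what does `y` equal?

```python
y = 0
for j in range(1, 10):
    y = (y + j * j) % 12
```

Let's trace through this code step by step.

Initialize: y = 0
Entering loop: for j in range(1, 10):

After execution: y = 9
9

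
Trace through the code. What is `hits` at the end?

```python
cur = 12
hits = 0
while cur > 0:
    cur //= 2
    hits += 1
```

Let's trace through this code step by step.

Initialize: cur = 12
Initialize: hits = 0
Entering loop: while cur > 0:

After execution: hits = 4
4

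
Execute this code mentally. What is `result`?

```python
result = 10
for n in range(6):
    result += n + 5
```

Let's trace through this code step by step.

Initialize: result = 10
Entering loop: for n in range(6):

After execution: result = 55
55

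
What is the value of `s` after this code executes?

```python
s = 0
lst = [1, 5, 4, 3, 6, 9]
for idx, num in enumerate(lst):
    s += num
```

Let's trace through this code step by step.

Initialize: s = 0
Initialize: lst = [1, 5, 4, 3, 6, 9]
Entering loop: for idx, num in enumerate(lst):

After execution: s = 28
28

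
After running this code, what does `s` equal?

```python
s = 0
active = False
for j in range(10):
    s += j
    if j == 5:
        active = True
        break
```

Let's trace through this code step by step.

Initialize: s = 0
Initialize: active = False
Entering loop: for j in range(10):

After execution: s = 15
15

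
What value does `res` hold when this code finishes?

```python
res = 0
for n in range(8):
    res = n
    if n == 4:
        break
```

Let's trace through this code step by step.

Initialize: res = 0
Entering loop: for n in range(8):

After execution: res = 4
4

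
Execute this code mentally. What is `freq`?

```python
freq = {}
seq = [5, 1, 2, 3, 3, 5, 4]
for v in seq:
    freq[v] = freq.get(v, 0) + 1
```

Let's trace through this code step by step.

Initialize: freq = {}
Initialize: seq = [5, 1, 2, 3, 3, 5, 4]
Entering loop: for v in seq:

After execution: freq = {5: 2, 1: 1, 2: 1, 3: 2, 4: 1}
{5: 2, 1: 1, 2: 1, 3: 2, 4: 1}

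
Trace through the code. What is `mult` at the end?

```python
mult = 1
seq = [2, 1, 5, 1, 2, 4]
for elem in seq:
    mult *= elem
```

Let's trace through this code step by step.

Initialize: mult = 1
Initialize: seq = [2, 1, 5, 1, 2, 4]
Entering loop: for elem in seq:

After execution: mult = 80
80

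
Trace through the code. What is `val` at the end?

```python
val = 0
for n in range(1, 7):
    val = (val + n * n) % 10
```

Let's trace through this code step by step.

Initialize: val = 0
Entering loop: for n in range(1, 7):

After execution: val = 1
1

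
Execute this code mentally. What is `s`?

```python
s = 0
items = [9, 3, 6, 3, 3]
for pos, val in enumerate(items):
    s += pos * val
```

Let's trace through this code step by step.

Initialize: s = 0
Initialize: items = [9, 3, 6, 3, 3]
Entering loop: for pos, val in enumerate(items):

After execution: s = 36
36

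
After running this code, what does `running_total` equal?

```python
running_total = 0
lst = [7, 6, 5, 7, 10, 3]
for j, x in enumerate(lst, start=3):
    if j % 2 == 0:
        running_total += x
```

Let's trace through this code step by step.

Initialize: running_total = 0
Initialize: lst = [7, 6, 5, 7, 10, 3]
Entering loop: for j, x in enumerate(lst, start=3):

After execution: running_total = 16
16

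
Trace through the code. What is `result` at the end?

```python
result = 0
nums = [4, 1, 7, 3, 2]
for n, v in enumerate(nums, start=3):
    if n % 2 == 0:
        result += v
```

Let's trace through this code step by step.

Initialize: result = 0
Initialize: nums = [4, 1, 7, 3, 2]
Entering loop: for n, v in enumerate(nums, start=3):

After execution: result = 4
4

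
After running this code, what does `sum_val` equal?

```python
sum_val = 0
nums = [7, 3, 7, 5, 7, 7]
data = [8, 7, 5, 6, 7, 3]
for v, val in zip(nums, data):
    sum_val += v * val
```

Let's trace through this code step by step.

Initialize: sum_val = 0
Initialize: nums = [7, 3, 7, 5, 7, 7]
Initialize: data = [8, 7, 5, 6, 7, 3]
Entering loop: for v, val in zip(nums, data):

After execution: sum_val = 212
212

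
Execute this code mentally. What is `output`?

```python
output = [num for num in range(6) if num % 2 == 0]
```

Let's trace through this code step by step.

Initialize: output = [num for num in range(6) if num % 2 == 0]

After execution: output = [0, 2, 4]
[0, 2, 4]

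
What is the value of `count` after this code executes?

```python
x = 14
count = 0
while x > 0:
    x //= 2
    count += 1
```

Let's trace through this code step by step.

Initialize: x = 14
Initialize: count = 0
Entering loop: while x > 0:

After execution: count = 4
4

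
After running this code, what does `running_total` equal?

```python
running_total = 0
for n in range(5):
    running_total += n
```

Let's trace through this code step by step.

Initialize: running_total = 0
Entering loop: for n in range(5):

After execution: running_total = 10
10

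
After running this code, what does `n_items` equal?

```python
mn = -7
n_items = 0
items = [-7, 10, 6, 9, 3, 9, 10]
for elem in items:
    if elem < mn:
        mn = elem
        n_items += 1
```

Let's trace through this code step by step.

Initialize: mn = -7
Initialize: n_items = 0
Initialize: items = [-7, 10, 6, 9, 3, 9, 10]
Entering loop: for elem in items:

After execution: n_items = 0
0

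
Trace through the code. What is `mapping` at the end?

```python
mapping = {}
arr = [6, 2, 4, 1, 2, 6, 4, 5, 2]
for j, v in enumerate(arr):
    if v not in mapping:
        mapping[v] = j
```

Let's trace through this code step by step.

Initialize: mapping = {}
Initialize: arr = [6, 2, 4, 1, 2, 6, 4, 5, 2]
Entering loop: for j, v in enumerate(arr):

After execution: mapping = {6: 0, 2: 1, 4: 2, 1: 3, 5: 7}
{6: 0, 2: 1, 4: 2, 1: 3, 5: 7}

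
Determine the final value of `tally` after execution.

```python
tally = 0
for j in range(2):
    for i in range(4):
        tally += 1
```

Let's trace through this code step by step.

Initialize: tally = 0
Entering loop: for j in range(2):

After execution: tally = 8
8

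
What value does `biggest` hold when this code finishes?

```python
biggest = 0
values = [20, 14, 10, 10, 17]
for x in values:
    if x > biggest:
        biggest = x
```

Let's trace through this code step by step.

Initialize: biggest = 0
Initialize: values = [20, 14, 10, 10, 17]
Entering loop: for x in values:

After execution: biggest = 20
20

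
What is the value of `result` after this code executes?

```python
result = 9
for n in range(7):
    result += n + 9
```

Let's trace through this code step by step.

Initialize: result = 9
Entering loop: for n in range(7):

After execution: result = 93
93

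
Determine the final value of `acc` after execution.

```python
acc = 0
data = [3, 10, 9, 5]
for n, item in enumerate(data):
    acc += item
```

Let's trace through this code step by step.

Initialize: acc = 0
Initialize: data = [3, 10, 9, 5]
Entering loop: for n, item in enumerate(data):

After execution: acc = 27
27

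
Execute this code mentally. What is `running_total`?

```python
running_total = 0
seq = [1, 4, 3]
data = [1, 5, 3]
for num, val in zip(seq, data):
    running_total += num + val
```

Let's trace through this code step by step.

Initialize: running_total = 0
Initialize: seq = [1, 4, 3]
Initialize: data = [1, 5, 3]
Entering loop: for num, val in zip(seq, data):

After execution: running_total = 17
17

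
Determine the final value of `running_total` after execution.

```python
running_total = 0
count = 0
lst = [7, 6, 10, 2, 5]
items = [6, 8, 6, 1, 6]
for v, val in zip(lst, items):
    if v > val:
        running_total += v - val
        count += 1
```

Let's trace through this code step by step.

Initialize: running_total = 0
Initialize: count = 0
Initialize: lst = [7, 6, 10, 2, 5]
Initialize: items = [6, 8, 6, 1, 6]
Entering loop: for v, val in zip(lst, items):

After execution: running_total = 6
6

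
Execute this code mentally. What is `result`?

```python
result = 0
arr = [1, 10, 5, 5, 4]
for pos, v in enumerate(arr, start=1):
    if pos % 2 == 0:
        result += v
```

Let's trace through this code step by step.

Initialize: result = 0
Initialize: arr = [1, 10, 5, 5, 4]
Entering loop: for pos, v in enumerate(arr, start=1):

After execution: result = 15
15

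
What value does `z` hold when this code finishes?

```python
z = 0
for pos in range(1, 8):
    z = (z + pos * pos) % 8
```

Let's trace through this code step by step.

Initialize: z = 0
Entering loop: for pos in range(1, 8):

After execution: z = 4
4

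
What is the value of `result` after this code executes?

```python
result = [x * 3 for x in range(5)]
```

Let's trace through this code step by step.

Initialize: result = [x * 3 for x in range(5)]

After execution: result = [0, 3, 6, 9, 12]
[0, 3, 6, 9, 12]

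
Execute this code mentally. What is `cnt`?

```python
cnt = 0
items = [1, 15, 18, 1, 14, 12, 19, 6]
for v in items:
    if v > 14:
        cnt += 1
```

Let's trace through this code step by step.

Initialize: cnt = 0
Initialize: items = [1, 15, 18, 1, 14, 12, 19, 6]
Entering loop: for v in items:

After execution: cnt = 3
3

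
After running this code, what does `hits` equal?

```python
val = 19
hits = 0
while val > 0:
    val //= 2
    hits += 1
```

Let's trace through this code step by step.

Initialize: val = 19
Initialize: hits = 0
Entering loop: while val > 0:

After execution: hits = 5
5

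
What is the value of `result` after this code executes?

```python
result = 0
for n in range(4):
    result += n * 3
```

Let's trace through this code step by step.

Initialize: result = 0
Entering loop: for n in range(4):

After execution: result = 18
18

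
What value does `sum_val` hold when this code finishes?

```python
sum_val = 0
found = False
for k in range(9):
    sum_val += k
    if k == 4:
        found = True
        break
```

Let's trace through this code step by step.

Initialize: sum_val = 0
Initialize: found = False
Entering loop: for k in range(9):

After execution: sum_val = 10
10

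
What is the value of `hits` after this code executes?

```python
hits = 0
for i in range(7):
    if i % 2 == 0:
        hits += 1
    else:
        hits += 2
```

Let's trace through this code step by step.

Initialize: hits = 0
Entering loop: for i in range(7):

After execution: hits = 10
10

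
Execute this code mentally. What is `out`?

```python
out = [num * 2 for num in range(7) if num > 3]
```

Let's trace through this code step by step.

Initialize: out = [num * 2 for num in range(7) if num > 3]

After execution: out = [8, 10, 12]
[8, 10, 12]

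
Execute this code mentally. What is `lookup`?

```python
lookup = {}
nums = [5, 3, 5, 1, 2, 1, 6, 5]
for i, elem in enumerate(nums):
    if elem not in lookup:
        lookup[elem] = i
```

Let's trace through this code step by step.

Initialize: lookup = {}
Initialize: nums = [5, 3, 5, 1, 2, 1, 6, 5]
Entering loop: for i, elem in enumerate(nums):

After execution: lookup = {5: 0, 3: 1, 1: 3, 2: 4, 6: 6}
{5: 0, 3: 1, 1: 3, 2: 4, 6: 6}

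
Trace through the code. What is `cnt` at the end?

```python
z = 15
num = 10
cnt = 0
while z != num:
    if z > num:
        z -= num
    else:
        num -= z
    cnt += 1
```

Let's trace through this code step by step.

Initialize: z = 15
Initialize: num = 10
Initialize: cnt = 0
Entering loop: while z != num:

After execution: cnt = 2
2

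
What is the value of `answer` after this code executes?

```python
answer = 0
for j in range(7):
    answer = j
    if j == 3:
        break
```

Let's trace through this code step by step.

Initialize: answer = 0
Entering loop: for j in range(7):

After execution: answer = 3
3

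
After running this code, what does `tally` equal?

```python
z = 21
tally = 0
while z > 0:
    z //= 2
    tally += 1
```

Let's trace through this code step by step.

Initialize: z = 21
Initialize: tally = 0
Entering loop: while z > 0:

After execution: tally = 5
5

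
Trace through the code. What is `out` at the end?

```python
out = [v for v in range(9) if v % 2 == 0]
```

Let's trace through this code step by step.

Initialize: out = [v for v in range(9) if v % 2 == 0]

After execution: out = [0, 2, 4, 6, 8]
[0, 2, 4, 6, 8]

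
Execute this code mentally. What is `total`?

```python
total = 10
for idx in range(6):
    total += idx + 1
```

Let's trace through this code step by step.

Initialize: total = 10
Entering loop: for idx in range(6):

After execution: total = 31
31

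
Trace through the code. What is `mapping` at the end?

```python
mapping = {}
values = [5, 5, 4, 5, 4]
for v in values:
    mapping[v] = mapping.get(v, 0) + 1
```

Let's trace through this code step by step.

Initialize: mapping = {}
Initialize: values = [5, 5, 4, 5, 4]
Entering loop: for v in values:

After execution: mapping = {5: 3, 4: 2}
{5: 3, 4: 2}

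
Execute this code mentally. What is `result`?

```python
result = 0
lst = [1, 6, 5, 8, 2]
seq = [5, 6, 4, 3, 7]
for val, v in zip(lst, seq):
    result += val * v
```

Let's trace through this code step by step.

Initialize: result = 0
Initialize: lst = [1, 6, 5, 8, 2]
Initialize: seq = [5, 6, 4, 3, 7]
Entering loop: for val, v in zip(lst, seq):

After execution: result = 99
99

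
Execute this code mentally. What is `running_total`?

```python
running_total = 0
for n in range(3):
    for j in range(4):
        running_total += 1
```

Let's trace through this code step by step.

Initialize: running_total = 0
Entering loop: for n in range(3):

After execution: running_total = 12
12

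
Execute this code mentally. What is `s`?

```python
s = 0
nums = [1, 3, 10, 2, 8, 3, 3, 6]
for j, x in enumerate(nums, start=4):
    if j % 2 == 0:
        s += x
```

Let's trace through this code step by step.

Initialize: s = 0
Initialize: nums = [1, 3, 10, 2, 8, 3, 3, 6]
Entering loop: for j, x in enumerate(nums, start=4):

After execution: s = 22
22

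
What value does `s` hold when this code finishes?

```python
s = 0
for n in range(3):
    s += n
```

Let's trace through this code step by step.

Initialize: s = 0
Entering loop: for n in range(3):

After execution: s = 3
3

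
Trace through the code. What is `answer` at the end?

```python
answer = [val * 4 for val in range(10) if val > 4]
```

Let's trace through this code step by step.

Initialize: answer = [val * 4 for val in range(10) if val > 4]

After execution: answer = [20, 24, 28, 32, 36]
[20, 24, 28, 32, 36]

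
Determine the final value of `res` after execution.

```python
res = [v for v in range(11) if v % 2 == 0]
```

Let's trace through this code step by step.

Initialize: res = [v for v in range(11) if v % 2 == 0]

After execution: res = [0, 2, 4, 6, 8, 10]
[0, 2, 4, 6, 8, 10]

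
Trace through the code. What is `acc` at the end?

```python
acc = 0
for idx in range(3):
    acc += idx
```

Let's trace through this code step by step.

Initialize: acc = 0
Entering loop: for idx in range(3):

After execution: acc = 3
3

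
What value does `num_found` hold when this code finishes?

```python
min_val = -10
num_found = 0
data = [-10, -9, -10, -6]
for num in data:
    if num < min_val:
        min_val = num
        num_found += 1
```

Let's trace through this code step by step.

Initialize: min_val = -10
Initialize: num_found = 0
Initialize: data = [-10, -9, -10, -6]
Entering loop: for num in data:

After execution: num_found = 0
0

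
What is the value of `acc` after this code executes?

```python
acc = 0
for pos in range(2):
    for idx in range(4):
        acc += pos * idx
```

Let's trace through this code step by step.

Initialize: acc = 0
Entering loop: for pos in range(2):

After execution: acc = 6
6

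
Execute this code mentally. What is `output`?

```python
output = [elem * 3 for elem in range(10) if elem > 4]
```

Let's trace through this code step by step.

Initialize: output = [elem * 3 for elem in range(10) if elem > 4]

After execution: output = [15, 18, 21, 24, 27]
[15, 18, 21, 24, 27]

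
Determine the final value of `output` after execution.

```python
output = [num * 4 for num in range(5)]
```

Let's trace through this code step by step.

Initialize: output = [num * 4 for num in range(5)]

After execution: output = [0, 4, 8, 12, 16]
[0, 4, 8, 12, 16]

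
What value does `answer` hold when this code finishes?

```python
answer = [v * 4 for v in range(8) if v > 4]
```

Let's trace through this code step by step.

Initialize: answer = [v * 4 for v in range(8) if v > 4]

After execution: answer = [20, 24, 28]
[20, 24, 28]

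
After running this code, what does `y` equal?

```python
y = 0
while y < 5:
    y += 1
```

Let's trace through this code step by step.

Initialize: y = 0
Entering loop: while y < 5:

After execution: y = 5
5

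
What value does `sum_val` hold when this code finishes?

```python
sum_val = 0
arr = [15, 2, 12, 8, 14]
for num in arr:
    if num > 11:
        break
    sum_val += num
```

Let's trace through this code step by step.

Initialize: sum_val = 0
Initialize: arr = [15, 2, 12, 8, 14]
Entering loop: for num in arr:

After execution: sum_val = 0
0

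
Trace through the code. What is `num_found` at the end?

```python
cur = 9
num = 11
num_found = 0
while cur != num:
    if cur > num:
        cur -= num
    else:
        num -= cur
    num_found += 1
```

Let's trace through this code step by step.

Initialize: cur = 9
Initialize: num = 11
Initialize: num_found = 0
Entering loop: while cur != num:

After execution: num_found = 6
6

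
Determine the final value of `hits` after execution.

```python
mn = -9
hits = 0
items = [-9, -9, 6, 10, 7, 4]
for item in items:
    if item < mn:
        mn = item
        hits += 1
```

Let's trace through this code step by step.

Initialize: mn = -9
Initialize: hits = 0
Initialize: items = [-9, -9, 6, 10, 7, 4]
Entering loop: for item in items:

After execution: hits = 0
0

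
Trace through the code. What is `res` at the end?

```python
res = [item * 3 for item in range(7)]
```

Let's trace through this code step by step.

Initialize: res = [item * 3 for item in range(7)]

After execution: res = [0, 3, 6, 9, 12, 15, 18]
[0, 3, 6, 9, 12, 15, 18]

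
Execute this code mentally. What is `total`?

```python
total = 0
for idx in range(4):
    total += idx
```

Let's trace through this code step by step.

Initialize: total = 0
Entering loop: for idx in range(4):

After execution: total = 6
6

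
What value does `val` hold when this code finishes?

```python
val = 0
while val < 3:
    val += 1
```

Let's trace through this code step by step.

Initialize: val = 0
Entering loop: while val < 3:

After execution: val = 3
3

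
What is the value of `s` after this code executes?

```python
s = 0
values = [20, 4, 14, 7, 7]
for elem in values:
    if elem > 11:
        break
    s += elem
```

Let's trace through this code step by step.

Initialize: s = 0
Initialize: values = [20, 4, 14, 7, 7]
Entering loop: for elem in values:

After execution: s = 0
0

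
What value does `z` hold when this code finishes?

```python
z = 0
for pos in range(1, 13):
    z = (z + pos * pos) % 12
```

Let's trace through this code step by step.

Initialize: z = 0
Entering loop: for pos in range(1, 13):

After execution: z = 2
2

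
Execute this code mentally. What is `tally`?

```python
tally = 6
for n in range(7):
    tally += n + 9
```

Let's trace through this code step by step.

Initialize: tally = 6
Entering loop: for n in range(7):

After execution: tally = 90
90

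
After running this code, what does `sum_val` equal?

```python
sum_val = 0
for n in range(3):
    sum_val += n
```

Let's trace through this code step by step.

Initialize: sum_val = 0
Entering loop: for n in range(3):

After execution: sum_val = 3
3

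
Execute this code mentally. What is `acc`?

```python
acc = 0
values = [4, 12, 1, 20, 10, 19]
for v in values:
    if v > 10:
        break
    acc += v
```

Let's trace through this code step by step.

Initialize: acc = 0
Initialize: values = [4, 12, 1, 20, 10, 19]
Entering loop: for v in values:

After execution: acc = 4
4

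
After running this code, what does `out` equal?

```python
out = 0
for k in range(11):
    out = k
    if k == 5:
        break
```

Let's trace through this code step by step.

Initialize: out = 0
Entering loop: for k in range(11):

After execution: out = 5
5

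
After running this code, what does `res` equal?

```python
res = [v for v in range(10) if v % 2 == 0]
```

Let's trace through this code step by step.

Initialize: res = [v for v in range(10) if v % 2 == 0]

After execution: res = [0, 2, 4, 6, 8]
[0, 2, 4, 6, 8]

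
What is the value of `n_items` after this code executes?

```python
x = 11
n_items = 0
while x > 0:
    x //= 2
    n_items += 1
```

Let's trace through this code step by step.

Initialize: x = 11
Initialize: n_items = 0
Entering loop: while x > 0:

After execution: n_items = 4
4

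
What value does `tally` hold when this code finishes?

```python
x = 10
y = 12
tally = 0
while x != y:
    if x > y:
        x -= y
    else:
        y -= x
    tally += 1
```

Let's trace through this code step by step.

Initialize: x = 10
Initialize: y = 12
Initialize: tally = 0
Entering loop: while x != y:

After execution: tally = 5
5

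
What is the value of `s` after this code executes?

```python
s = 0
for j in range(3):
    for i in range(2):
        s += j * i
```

Let's trace through this code step by step.

Initialize: s = 0
Entering loop: for j in range(3):

After execution: s = 3
3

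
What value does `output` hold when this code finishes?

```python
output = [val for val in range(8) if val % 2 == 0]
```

Let's trace through this code step by step.

Initialize: output = [val for val in range(8) if val % 2 == 0]

After execution: output = [0, 2, 4, 6]
[0, 2, 4, 6]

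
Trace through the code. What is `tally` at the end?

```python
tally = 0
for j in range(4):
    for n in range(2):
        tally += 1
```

Let's trace through this code step by step.

Initialize: tally = 0
Entering loop: for j in range(4):

After execution: tally = 8
8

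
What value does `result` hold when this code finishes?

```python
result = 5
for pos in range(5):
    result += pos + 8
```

Let's trace through this code step by step.

Initialize: result = 5
Entering loop: for pos in range(5):

After execution: result = 55
55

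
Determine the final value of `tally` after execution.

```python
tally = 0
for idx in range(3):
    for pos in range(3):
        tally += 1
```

Let's trace through this code step by step.

Initialize: tally = 0
Entering loop: for idx in range(3):

After execution: tally = 9
9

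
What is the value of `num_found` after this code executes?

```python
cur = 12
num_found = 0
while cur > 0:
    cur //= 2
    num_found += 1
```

Let's trace through this code step by step.

Initialize: cur = 12
Initialize: num_found = 0
Entering loop: while cur > 0:

After execution: num_found = 4
4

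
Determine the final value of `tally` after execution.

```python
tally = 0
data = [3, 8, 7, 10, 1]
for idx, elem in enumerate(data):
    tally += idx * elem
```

Let's trace through this code step by step.

Initialize: tally = 0
Initialize: data = [3, 8, 7, 10, 1]
Entering loop: for idx, elem in enumerate(data):

After execution: tally = 56
56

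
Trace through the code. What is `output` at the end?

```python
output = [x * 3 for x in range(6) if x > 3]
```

Let's trace through this code step by step.

Initialize: output = [x * 3 for x in range(6) if x > 3]

After execution: output = [12, 15]
[12, 15]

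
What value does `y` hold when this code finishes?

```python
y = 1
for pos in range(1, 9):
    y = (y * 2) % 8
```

Let's trace through this code step by step.

Initialize: y = 1
Entering loop: for pos in range(1, 9):

After execution: y = 0
0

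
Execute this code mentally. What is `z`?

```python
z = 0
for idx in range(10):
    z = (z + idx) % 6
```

Let's trace through this code step by step.

Initialize: z = 0
Entering loop: for idx in range(10):

After execution: z = 3
3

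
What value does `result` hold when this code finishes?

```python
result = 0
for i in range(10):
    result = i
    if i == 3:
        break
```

Let's trace through this code step by step.

Initialize: result = 0
Entering loop: for i in range(10):

After execution: result = 3
3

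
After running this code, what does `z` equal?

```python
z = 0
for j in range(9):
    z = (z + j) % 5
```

Let's trace through this code step by step.

Initialize: z = 0
Entering loop: for j in range(9):

After execution: z = 1
1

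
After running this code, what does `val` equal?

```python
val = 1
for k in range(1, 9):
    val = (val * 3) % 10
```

Let's trace through this code step by step.

Initialize: val = 1
Entering loop: for k in range(1, 9):

After execution: val = 1
1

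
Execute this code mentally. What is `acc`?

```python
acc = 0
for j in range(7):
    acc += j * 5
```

Let's trace through this code step by step.

Initialize: acc = 0
Entering loop: for j in range(7):

After execution: acc = 105
105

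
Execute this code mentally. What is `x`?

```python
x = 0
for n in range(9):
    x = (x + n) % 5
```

Let's trace through this code step by step.

Initialize: x = 0
Entering loop: for n in range(9):

After execution: x = 1
1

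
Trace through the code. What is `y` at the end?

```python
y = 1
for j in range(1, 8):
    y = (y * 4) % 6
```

Let's trace through this code step by step.

Initialize: y = 1
Entering loop: for j in range(1, 8):

After execution: y = 4
4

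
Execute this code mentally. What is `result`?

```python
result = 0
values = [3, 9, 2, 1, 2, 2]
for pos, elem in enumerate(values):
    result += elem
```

Let's trace through this code step by step.

Initialize: result = 0
Initialize: values = [3, 9, 2, 1, 2, 2]
Entering loop: for pos, elem in enumerate(values):

After execution: result = 19
19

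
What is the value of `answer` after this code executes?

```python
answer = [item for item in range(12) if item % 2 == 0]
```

Let's trace through this code step by step.

Initialize: answer = [item for item in range(12) if item % 2 == 0]

After execution: answer = [0, 2, 4, 6, 8, 10]
[0, 2, 4, 6, 8, 10]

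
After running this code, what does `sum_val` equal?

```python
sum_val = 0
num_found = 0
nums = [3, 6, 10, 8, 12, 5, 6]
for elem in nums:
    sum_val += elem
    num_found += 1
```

Let's trace through this code step by step.

Initialize: sum_val = 0
Initialize: num_found = 0
Initialize: nums = [3, 6, 10, 8, 12, 5, 6]
Entering loop: for elem in nums:

After execution: sum_val = 50
50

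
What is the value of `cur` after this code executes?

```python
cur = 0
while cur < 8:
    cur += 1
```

Let's trace through this code step by step.

Initialize: cur = 0
Entering loop: while cur < 8:

After execution: cur = 8
8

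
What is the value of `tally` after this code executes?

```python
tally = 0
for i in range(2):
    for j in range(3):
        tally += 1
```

Let's trace through this code step by step.

Initialize: tally = 0
Entering loop: for i in range(2):

After execution: tally = 6
6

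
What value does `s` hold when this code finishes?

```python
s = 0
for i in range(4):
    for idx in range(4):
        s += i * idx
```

Let's trace through this code step by step.

Initialize: s = 0
Entering loop: for i in range(4):

After execution: s = 36
36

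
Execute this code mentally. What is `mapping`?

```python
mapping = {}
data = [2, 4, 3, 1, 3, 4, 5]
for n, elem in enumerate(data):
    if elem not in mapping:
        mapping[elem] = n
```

Let's trace through this code step by step.

Initialize: mapping = {}
Initialize: data = [2, 4, 3, 1, 3, 4, 5]
Entering loop: for n, elem in enumerate(data):

After execution: mapping = {2: 0, 4: 1, 3: 2, 1: 3, 5: 6}
{2: 0, 4: 1, 3: 2, 1: 3, 5: 6}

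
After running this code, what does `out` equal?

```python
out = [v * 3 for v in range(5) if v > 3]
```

Let's trace through this code step by step.

Initialize: out = [v * 3 for v in range(5) if v > 3]

After execution: out = [12]
[12]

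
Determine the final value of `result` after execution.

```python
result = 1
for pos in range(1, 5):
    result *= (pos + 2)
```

Let's trace through this code step by step.

Initialize: result = 1
Entering loop: for pos in range(1, 5):

After execution: result = 360
360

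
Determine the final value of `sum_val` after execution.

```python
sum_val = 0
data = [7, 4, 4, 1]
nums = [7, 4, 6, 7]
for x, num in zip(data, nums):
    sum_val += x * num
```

Let's trace through this code step by step.

Initialize: sum_val = 0
Initialize: data = [7, 4, 4, 1]
Initialize: nums = [7, 4, 6, 7]
Entering loop: for x, num in zip(data, nums):

After execution: sum_val = 96
96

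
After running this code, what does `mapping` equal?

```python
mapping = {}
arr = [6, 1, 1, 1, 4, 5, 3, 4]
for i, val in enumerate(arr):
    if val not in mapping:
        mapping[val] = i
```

Let's trace through this code step by step.

Initialize: mapping = {}
Initialize: arr = [6, 1, 1, 1, 4, 5, 3, 4]
Entering loop: for i, val in enumerate(arr):

After execution: mapping = {6: 0, 1: 1, 4: 4, 5: 5, 3: 6}
{6: 0, 1: 1, 4: 4, 5: 5, 3: 6}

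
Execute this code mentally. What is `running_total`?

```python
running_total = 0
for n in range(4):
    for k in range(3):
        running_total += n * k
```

Let's trace through this code step by step.

Initialize: running_total = 0
Entering loop: for n in range(4):

After execution: running_total = 18
18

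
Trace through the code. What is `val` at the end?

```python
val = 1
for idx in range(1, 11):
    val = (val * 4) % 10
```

Let's trace through this code step by step.

Initialize: val = 1
Entering loop: for idx in range(1, 11):

After execution: val = 6
6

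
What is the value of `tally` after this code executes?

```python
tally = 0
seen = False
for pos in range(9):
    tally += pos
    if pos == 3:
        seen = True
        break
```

Let's trace through this code step by step.

Initialize: tally = 0
Initialize: seen = False
Entering loop: for pos in range(9):

After execution: tally = 6
6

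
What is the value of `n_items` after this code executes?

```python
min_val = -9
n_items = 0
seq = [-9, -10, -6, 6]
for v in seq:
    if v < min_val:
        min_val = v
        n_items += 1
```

Let's trace through this code step by step.

Initialize: min_val = -9
Initialize: n_items = 0
Initialize: seq = [-9, -10, -6, 6]
Entering loop: for v in seq:

After execution: n_items = 1
1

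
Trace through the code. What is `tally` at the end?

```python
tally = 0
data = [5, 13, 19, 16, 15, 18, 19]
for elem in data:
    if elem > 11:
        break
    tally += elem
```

Let's trace through this code step by step.

Initialize: tally = 0
Initialize: data = [5, 13, 19, 16, 15, 18, 19]
Entering loop: for elem in data:

After execution: tally = 5
5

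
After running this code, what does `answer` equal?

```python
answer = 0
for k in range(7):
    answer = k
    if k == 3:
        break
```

Let's trace through this code step by step.

Initialize: answer = 0
Entering loop: for k in range(7):

After execution: answer = 3
3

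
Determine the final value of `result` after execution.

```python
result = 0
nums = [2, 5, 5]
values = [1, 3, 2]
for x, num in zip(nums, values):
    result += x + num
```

Let's trace through this code step by step.

Initialize: result = 0
Initialize: nums = [2, 5, 5]
Initialize: values = [1, 3, 2]
Entering loop: for x, num in zip(nums, values):

After execution: result = 18
18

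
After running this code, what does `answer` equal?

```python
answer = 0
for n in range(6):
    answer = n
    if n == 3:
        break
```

Let's trace through this code step by step.

Initialize: answer = 0
Entering loop: for n in range(6):

After execution: answer = 3
3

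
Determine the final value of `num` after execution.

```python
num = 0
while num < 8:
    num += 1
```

Let's trace through this code step by step.

Initialize: num = 0
Entering loop: while num < 8:

After execution: num = 8
8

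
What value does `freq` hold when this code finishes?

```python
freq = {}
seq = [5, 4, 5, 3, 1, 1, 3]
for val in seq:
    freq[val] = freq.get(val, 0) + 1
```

Let's trace through this code step by step.

Initialize: freq = {}
Initialize: seq = [5, 4, 5, 3, 1, 1, 3]
Entering loop: for val in seq:

After execution: freq = {5: 2, 4: 1, 3: 2, 1: 2}
{5: 2, 4: 1, 3: 2, 1: 2}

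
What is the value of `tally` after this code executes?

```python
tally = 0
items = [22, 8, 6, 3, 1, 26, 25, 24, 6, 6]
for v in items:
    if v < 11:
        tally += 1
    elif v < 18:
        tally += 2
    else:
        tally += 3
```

Let's trace through this code step by step.

Initialize: tally = 0
Initialize: items = [22, 8, 6, 3, 1, 26, 25, 24, 6, 6]
Entering loop: for v in items:

After execution: tally = 18
18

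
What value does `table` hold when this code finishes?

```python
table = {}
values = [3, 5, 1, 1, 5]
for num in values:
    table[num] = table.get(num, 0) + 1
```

Let's trace through this code step by step.

Initialize: table = {}
Initialize: values = [3, 5, 1, 1, 5]
Entering loop: for num in values:

After execution: table = {3: 1, 5: 2, 1: 2}
{3: 1, 5: 2, 1: 2}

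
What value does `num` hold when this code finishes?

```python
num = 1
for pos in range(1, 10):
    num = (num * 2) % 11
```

Let's trace through this code step by step.

Initialize: num = 1
Entering loop: for pos in range(1, 10):

After execution: num = 6
6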